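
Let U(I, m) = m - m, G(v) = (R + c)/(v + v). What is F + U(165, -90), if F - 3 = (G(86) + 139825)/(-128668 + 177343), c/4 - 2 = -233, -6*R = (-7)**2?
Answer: 294991607/50232600 ≈ 5.8725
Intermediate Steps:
R = -49/6 (R = -1/6*(-7)**2 = -1/6*49 = -49/6 ≈ -8.1667)
c = -924 (c = 8 + 4*(-233) = 8 - 932 = -924)
G(v) = -5593/(12*v) (G(v) = (-49/6 - 924)/(v + v) = -5593*1/(2*v)/6 = -5593/(12*v))
U(I, m) = 0
F = 294991607/50232600 (F = 3 + (-5593/12/86 + 139825)/(-128668 + 177343) = 3 + (-5593/12*1/86 + 139825)/48675 = 3 + (-5593/1032 + 139825)*(1/48675) = 3 + (144293807/1032)*(1/48675) = 3 + 144293807/50232600 = 294991607/50232600 ≈ 5.8725)
F + U(165, -90) = 294991607/50232600 + 0 = 294991607/50232600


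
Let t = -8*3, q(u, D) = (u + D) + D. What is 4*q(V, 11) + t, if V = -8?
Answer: 32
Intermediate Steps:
q(u, D) = u + 2*D (q(u, D) = (D + u) + D = u + 2*D)
t = -24
4*q(V, 11) + t = 4*(-8 + 2*11) - 24 = 4*(-8 + 22) - 24 = 4*14 - 24 = 56 - 24 = 32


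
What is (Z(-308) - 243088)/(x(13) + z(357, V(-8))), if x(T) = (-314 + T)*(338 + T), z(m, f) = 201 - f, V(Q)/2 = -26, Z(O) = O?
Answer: 121698/52699 ≈ 2.3093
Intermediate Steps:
V(Q) = -52 (V(Q) = 2*(-26) = -52)
(Z(-308) - 243088)/(x(13) + z(357, V(-8))) = (-308 - 243088)/((-106132 + 13**2 + 24*13) + (201 - 1*(-52))) = -243396/((-106132 + 169 + 312) + (201 + 52)) = -243396/(-105651 + 253) = -243396/(-105398) = -243396*(-1/105398) = 121698/52699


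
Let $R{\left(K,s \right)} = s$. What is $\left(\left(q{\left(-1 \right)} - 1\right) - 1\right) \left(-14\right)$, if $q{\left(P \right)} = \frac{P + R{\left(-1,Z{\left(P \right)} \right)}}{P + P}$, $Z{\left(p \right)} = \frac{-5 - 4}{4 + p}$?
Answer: $0$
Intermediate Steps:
$Z{\left(p \right)} = - \frac{9}{4 + p}$
$q{\left(P \right)} = \frac{P - \frac{9}{4 + P}}{2 P}$ ($q{\left(P \right)} = \frac{P - \frac{9}{4 + P}}{P + P} = \frac{P - \frac{9}{4 + P}}{2 P}$)
$\left(\left(q{\left(-1 \right)} - 1\right) - 1\right) \left(-14\right) = \left(\left(\frac{-9 - \left(4 - 1\right)}{2 \left(-1\right) \left(4 - 1\right)} - 1\right) - 1\right) \left(-14\right) = \left(\left(\frac{1}{2} \left(-1\right) \frac{1}{3} \left(-9 - 3\right) - 1\right) - 1\right) \left(-14\right) = \left(\left(\frac{1}{2} \left(-1\right) \frac{1}{3} \left(-12\right) - 1\right) - 1\right) \left(-14\right) = \left(\left(2 - 1\right) - 1\right) \left(-14\right) = \left(1 - 1\right) \left(-14\right) = 0 \left(-14\right) = 0$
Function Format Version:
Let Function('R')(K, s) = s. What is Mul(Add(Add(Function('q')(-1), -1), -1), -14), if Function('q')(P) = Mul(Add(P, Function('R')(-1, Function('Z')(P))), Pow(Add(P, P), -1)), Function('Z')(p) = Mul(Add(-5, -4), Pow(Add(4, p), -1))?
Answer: 0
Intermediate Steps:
Function('Z')(p) = Mul(-9, Pow(Add(4, p), -1))
Function('q')(P) = Mul(Rational(1, 2), Pow(P, -1), Add(P, Mul(-9, Pow(Add(4, P), -1)))) (Function('q')(P) = Mul(Add(P, Mul(-9, Pow(Add(4, P), -1))), Pow(Add(P, P), -1)) = Mul(Add(P, Mul(-9, Pow(Add(4, P), -1))), Pow(Mul(2, P), -1)) = Mul(Add(P, Mul(-9, Pow(Add(4, P), -1))), Mul(Rational(1, 2), Pow(P, -1))) = Mul(Rational(1, 2), Pow(P, -1), Add(P, Mul(-9, Pow(Add(4, P), -1)))))
Mul(Add(Add(Function('q')(-1), -1), -1), -14) = Mul(Add(Add(Mul(Rational(1, 2), Pow(-1, -1), Pow(Add(4, -1), -1), Add(-9, Mul(-1, Add(4, -1)))), -1), -1), -14) = Mul(Add(Add(Mul(Rational(1, 2), -1, Pow(3, -1), Add(-9, Mul(-1, 3))), -1), -1), -14) = Mul(Add(Add(Mul(Rational(1, 2), -1, Rational(1, 3), Add(-9, -3)), -1), -1), -14) = Mul(Add(Add(Mul(Rational(1, 2), -1, Rational(1, 3), -12), -1), -1), -14) = Mul(Add(Add(2, -1), -1), -14) = Mul(Add(1, -1), -14) = Mul(0, -14) = 0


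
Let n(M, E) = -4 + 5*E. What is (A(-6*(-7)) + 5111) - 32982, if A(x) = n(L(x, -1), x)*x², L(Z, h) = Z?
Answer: 335513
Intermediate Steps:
A(x) = x²*(-4 + 5*x) (A(x) = (-4 + 5*x)*x² = x²*(-4 + 5*x))
(A(-6*(-7)) + 5111) - 32982 = ((-6*(-7))²*(-4 + 5*(-6*(-7))) + 5111) - 32982 = (42²*(-4 + 5*42) + 5111) - 32982 = (1764*(-4 + 210) + 5111) - 32982 = (1764*206 + 5111) - 32982 = (363384 + 5111) - 32982 = 368495 - 32982 = 335513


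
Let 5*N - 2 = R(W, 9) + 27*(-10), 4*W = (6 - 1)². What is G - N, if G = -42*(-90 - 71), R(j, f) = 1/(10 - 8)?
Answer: 13631/2 ≈ 6815.5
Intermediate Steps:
W = 25/4 (W = (6 - 1)²/4 = (¼)*5² = (¼)*25 = 25/4 ≈ 6.2500)
R(j, f) = ½ (R(j, f) = 1/2 = ½)
N = -107/2 (N = ⅖ + (½ + 27*(-10))/5 = ⅖ + (½ - 270)/5 = ⅖ + (⅕)*(-539/2) = ⅖ - 539/10 = -107/2 ≈ -53.500)
G = 6762 (G = -42*(-161) = 6762)
G - N = 6762 - 1*(-107/2) = 6762 + 107/2 = 13631/2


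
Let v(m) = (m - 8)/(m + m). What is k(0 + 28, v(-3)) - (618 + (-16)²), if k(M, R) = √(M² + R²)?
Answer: -874 + √28345/6 ≈ -845.94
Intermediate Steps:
v(m) = (-8 + m)/(2*m) (v(m) = (-8 + m)/((2*m)) = (-8 + m)*(1/(2*m)) = (-8 + m)/(2*m))
k(0 + 28, v(-3)) - (618 + (-16)²) = √((0 + 28)² + ((½)*(-8 - 3)/(-3))²) - (618 + (-16)²) = √(28² + ((½)*(-⅓)*(-11))²) - (618 + 256) = √(784 + (11/6)²) - 1*874 = √(784 + 121/36) - 874 = √(28345/36) - 874 = √28345/6 - 874 = -874 + √28345/6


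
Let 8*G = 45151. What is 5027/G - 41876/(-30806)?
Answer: 1564818686/695460853 ≈ 2.2500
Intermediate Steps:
G = 45151/8 (G = (⅛)*45151 = 45151/8 ≈ 5643.9)
5027/G - 41876/(-30806) = 5027/(45151/8) - 41876/(-30806) = 5027*(8/45151) - 41876*(-1/30806) = 40216/45151 + 20938/15403 = 1564818686/695460853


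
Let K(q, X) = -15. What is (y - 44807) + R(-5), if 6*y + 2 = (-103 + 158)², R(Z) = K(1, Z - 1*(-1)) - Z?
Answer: -265879/6 ≈ -44313.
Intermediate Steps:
R(Z) = -15 - Z
y = 3023/6 (y = -⅓ + (-103 + 158)²/6 = -⅓ + (⅙)*55² = -⅓ + (⅙)*3025 = -⅓ + 3025/6 = 3023/6 ≈ 503.83)
(y - 44807) + R(-5) = (3023/6 - 44807) + (-15 - 1*(-5)) = -265819/6 + (-15 + 5) = -265819/6 - 10 = -265879/6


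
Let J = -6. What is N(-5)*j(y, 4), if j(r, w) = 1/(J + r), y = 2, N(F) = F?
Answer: 5/4 ≈ 1.2500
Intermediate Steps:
j(r, w) = 1/(-6 + r)
N(-5)*j(y, 4) = -5/(-6 + 2) = -5/(-4) = -5*(-¼) = 5/4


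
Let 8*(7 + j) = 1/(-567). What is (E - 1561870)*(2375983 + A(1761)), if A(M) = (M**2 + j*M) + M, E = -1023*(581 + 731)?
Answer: -12001557974099987/756 ≈ -1.5875e+13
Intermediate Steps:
E = -1342176 (E = -1023*1312 = -1342176)
j = -31753/4536 (j = -7 + (1/8)/(-567) = -7 + (1/8)*(-1/567) = -7 - 1/4536 = -31753/4536 ≈ -7.0002)
A(M) = M**2 - 27217*M/4536 (A(M) = (M**2 - 31753*M/4536) + M = M**2 - 27217*M/4536)
(E - 1561870)*(2375983 + A(1761)) = (-1342176 - 1561870)*(2375983 + (1/4536)*1761*(-27217 + 4536*1761)) = -2904046*(2375983 + (1/4536)*1761*(-27217 + 7987896)) = -2904046*(2375983 + (1/4536)*1761*7960679) = -2904046*(2375983 + 4672918573/1512) = -2904046*8265404869/1512 = -12001557974099987/756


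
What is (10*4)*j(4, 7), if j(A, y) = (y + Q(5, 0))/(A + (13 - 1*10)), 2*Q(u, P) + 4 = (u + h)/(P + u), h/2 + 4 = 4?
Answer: 220/7 ≈ 31.429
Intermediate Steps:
h = 0 (h = -8 + 2*4 = -8 + 8 = 0)
Q(u, P) = -2 + u/(2*(P + u)) (Q(u, P) = -2 + ((u + 0)/(P + u))/2 = -2 + (u/(P + u))/2 = -2 + u/(2*(P + u)))
j(A, y) = (-3/2 + y)/(3 + A) (j(A, y) = (y + (-2*0 - 3/2*5)/(0 + 5))/(A + (13 - 1*10)) = (y + (0 - 15/2)/5)/(A + (13 - 10)) = (y + (⅕)*(-15/2))/(A + 3) = (y - 3/2)/(3 + A) = (-3/2 + y)/(3 + A))
(10*4)*j(4, 7) = (10*4)*((-3/2 + 7)/(3 + 4)) = 40*((11/2)/7) = 40*((⅐)*(11/2)) = 40*(11/14) = 220/7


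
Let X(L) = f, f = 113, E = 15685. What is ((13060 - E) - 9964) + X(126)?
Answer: -12476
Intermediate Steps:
X(L) = 113
((13060 - E) - 9964) + X(126) = ((13060 - 1*15685) - 9964) + 113 = ((13060 - 15685) - 9964) + 113 = (-2625 - 9964) + 113 = -12589 + 113 = -12476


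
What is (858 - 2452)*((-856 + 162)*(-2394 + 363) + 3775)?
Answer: -2252782666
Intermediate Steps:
(858 - 2452)*((-856 + 162)*(-2394 + 363) + 3775) = -1594*(-694*(-2031) + 3775) = -1594*(1409514 + 3775) = -1594*1413289 = -2252782666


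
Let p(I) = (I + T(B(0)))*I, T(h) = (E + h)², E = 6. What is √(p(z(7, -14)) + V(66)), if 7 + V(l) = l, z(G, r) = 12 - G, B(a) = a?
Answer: 2*√66 ≈ 16.248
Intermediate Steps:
V(l) = -7 + l
T(h) = (6 + h)²
p(I) = I*(36 + I) (p(I) = (I + (6 + 0)²)*I = (I + 6²)*I = (I + 36)*I = (36 + I)*I = I*(36 + I))
√(p(z(7, -14)) + V(66)) = √((12 - 1*7)*(36 + (12 - 1*7)) + (-7 + 66)) = √((12 - 7)*(36 + (12 - 7)) + 59) = √(5*(36 + 5) + 59) = √(5*41 + 59) = √(205 + 59) = √264 = 2*√66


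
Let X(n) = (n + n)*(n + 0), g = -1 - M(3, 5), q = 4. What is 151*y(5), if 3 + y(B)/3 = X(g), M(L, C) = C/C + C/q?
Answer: 65685/8 ≈ 8210.6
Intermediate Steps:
M(L, C) = 1 + C/4 (M(L, C) = C/C + C/4 = 1 + C*(¼) = 1 + C/4)
g = -13/4 (g = -1 - (1 + (¼)*5) = -1 - (1 + 5/4) = -1 - 1*9/4 = -1 - 9/4 = -13/4 ≈ -3.2500)
X(n) = 2*n² (X(n) = (2*n)*n = 2*n²)
y(B) = 435/8 (y(B) = -9 + 3*(2*(-13/4)²) = -9 + 3*(2*(169/16)) = -9 + 3*(169/8) = -9 + 507/8 = 435/8)
151*y(5) = 151*(435/8) = 65685/8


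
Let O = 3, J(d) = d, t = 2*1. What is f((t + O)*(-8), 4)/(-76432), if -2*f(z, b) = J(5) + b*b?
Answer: 21/152864 ≈ 0.00013738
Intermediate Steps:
t = 2
f(z, b) = -5/2 - b²/2 (f(z, b) = -(5 + b*b)/2 = -(5 + b²)/2 = -5/2 - b²/2)
f((t + O)*(-8), 4)/(-76432) = (-5/2 - ½*4²)/(-76432) = (-5/2 - ½*16)*(-1/76432) = (-5/2 - 8)*(-1/76432) = -21/2*(-1/76432) = 21/152864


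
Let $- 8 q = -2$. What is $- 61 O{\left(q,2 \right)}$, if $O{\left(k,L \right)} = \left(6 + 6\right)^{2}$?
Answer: $-8784$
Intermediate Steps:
$q = \frac{1}{4}$ ($q = \left(- \frac{1}{8}\right) \left(-2\right) = \frac{1}{4} \approx 0.25$)
$O{\left(k,L \right)} = 144$ ($O{\left(k,L \right)} = 12^{2} = 144$)
$- 61 O{\left(q,2 \right)} = \left(-61\right) 144 = -8784$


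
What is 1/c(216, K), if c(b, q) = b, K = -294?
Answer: 1/216 ≈ 0.0046296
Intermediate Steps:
1/c(216, K) = 1/216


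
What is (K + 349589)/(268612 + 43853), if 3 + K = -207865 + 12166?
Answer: 153887/312465 ≈ 0.49249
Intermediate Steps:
K = -195702 (K = -3 + (-207865 + 12166) = -3 - 195699 = -195702)
(K + 349589)/(268612 + 43853) = (-195702 + 349589)/(268612 + 43853) = 153887/312465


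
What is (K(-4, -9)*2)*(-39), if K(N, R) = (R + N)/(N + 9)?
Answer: 1014/5 ≈ 202.80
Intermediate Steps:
K(N, R) = (N + R)/(9 + N)
(K(-4, -9)*2)*(-39) = (((-4 - 9)/(9 - 4))*2)*(-39) = ((-13/5)*2)*(-39) = (((1/5)*(-13))*2)*(-39) = -13/5*2*(-39) = -26/5*(-39) = 1014/5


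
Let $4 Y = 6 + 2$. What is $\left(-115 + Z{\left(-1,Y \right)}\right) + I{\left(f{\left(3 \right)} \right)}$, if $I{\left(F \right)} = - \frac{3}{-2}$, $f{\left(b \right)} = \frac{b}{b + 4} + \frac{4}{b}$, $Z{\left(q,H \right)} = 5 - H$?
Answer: $- \frac{221}{2} \approx -110.5$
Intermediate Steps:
$Y = 2$ ($Y = \frac{6 + 2}{4} = \frac{1}{4} \cdot 8 = 2$)
$f{\left(b \right)} = \frac{4}{b} + \frac{b}{4 + b}$ ($f{\left(b \right)} = \frac{b}{4 + b} + \frac{4}{b} = \frac{4}{b} + \frac{b}{4 + b}$)
$I{\left(F \right)} = \frac{3}{2}$ ($I{\left(F \right)} = \left(-3\right) \left(- \frac{1}{2}\right) = \frac{3}{2}$)
$\left(-115 + Z{\left(-1,Y \right)}\right) + I{\left(f{\left(3 \right)} \right)} = \left(-115 + \left(5 - 2\right)\right) + \frac{3}{2} = \left(-115 + 3\right) + \frac{3}{2} = -112 + \frac{3}{2} = - \frac{221}{2}$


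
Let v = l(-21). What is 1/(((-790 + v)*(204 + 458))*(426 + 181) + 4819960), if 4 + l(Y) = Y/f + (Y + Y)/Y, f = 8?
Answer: -4/1257949529 ≈ -3.1798e-9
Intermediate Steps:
l(Y) = -2 + Y/8 (l(Y) = -4 + (Y/8 + (Y + Y)/Y) = -4 + (Y*(⅛) + (2*Y)/Y) = -4 + (Y/8 + 2) = -4 + (2 + Y/8) = -2 + Y/8)
v = -37/8 (v = -2 + (⅛)*(-21) = -2 - 21/8 = -37/8 ≈ -4.6250)
1/(((-790 + v)*(204 + 458))*(426 + 181) + 4819960) = 1/(((-790 - 37/8)*(204 + 458))*(426 + 181) + 4819960) = 1/(-6357/8*662*607 + 4819960) = 1/(-2104167/4*607 + 4819960) = 1/(-1277229369/4 + 4819960) = 1/(-1257949529/4) = -4/1257949529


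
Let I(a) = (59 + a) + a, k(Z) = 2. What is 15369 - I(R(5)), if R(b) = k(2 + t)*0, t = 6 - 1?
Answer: 15310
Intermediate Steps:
t = 5
R(b) = 0 (R(b) = 2*0 = 0)
I(a) = 59 + 2*a
15369 - I(R(5)) = 15369 - (59 + 2*0) = 15369 - (59 + 0) = 15369 - 1*59 = 15369 - 59 = 15310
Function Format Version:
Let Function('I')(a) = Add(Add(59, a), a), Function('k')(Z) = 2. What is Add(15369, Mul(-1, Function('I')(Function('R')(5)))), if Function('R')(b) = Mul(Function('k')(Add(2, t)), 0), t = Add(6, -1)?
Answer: 15310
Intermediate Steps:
t = 5
Function('R')(b) = 0 (Function('R')(b) = Mul(2, 0) = 0)
Function('I')(a) = Add(59, Mul(2, a))
Add(15369, Mul(-1, Function('I')(Function('R')(5)))) = Add(15369, Mul(-1, Add(59, Mul(2, 0)))) = Add(15369, Mul(-1, Add(59, 0))) = Add(15369, Mul(-1, 59)) = Add(15369, -59) = 15310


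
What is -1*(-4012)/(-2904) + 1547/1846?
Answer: -14008/25773 ≈ -0.54351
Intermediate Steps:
-1*(-4012)/(-2904) + 1547/1846 = 4012*(-1/2904) + 1547*(1/1846) = -1003/726 + 119/142 = -14008/25773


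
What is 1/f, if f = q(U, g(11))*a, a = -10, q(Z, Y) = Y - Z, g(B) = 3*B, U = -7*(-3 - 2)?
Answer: 1/20 ≈ 0.050000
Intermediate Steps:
U = 35 (U = -7*(-5) = 35)
f = 20 (f = (3*11 - 1*35)*(-10) = (33 - 35)*(-10) = -2*(-10) = 20)
1/f = 1/20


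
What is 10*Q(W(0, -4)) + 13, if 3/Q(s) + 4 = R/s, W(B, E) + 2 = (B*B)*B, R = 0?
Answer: 11/2 ≈ 5.5000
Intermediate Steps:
W(B, E) = -2 + B³ (W(B, E) = -2 + (B*B)*B = -2 + B²*B = -2 + B³)
Q(s) = -¾ (Q(s) = 3/(-4 + 0/s) = 3/(-4 + 0) = 3/(-4) = 3*(-¼) = -¾)
10*Q(W(0, -4)) + 13 = 10*(-¾) + 13 = -15/2 + 13 = 11/2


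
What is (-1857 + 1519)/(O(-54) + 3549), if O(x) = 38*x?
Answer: -338/1497 ≈ -0.22578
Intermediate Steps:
(-1857 + 1519)/(O(-54) + 3549) = (-1857 + 1519)/(38*(-54) + 3549) = -338/(-2052 + 3549) = -338/1497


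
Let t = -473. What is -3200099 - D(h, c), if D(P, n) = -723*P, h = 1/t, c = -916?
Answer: -1513647550/473 ≈ -3.2001e+6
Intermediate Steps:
h = -1/473 (h = 1/(-473) = -1/473 ≈ -0.0021142)
-3200099 - D(h, c) = -3200099 - (-723)*(-1)/473 = -3200099 - 1*723/473 = -3200099 - 723/473 = -1513647550/473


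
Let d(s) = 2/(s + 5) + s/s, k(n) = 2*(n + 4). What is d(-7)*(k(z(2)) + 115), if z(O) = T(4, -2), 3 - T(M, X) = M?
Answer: 0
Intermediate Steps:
T(M, X) = 3 - M
z(O) = -1 (z(O) = 3 - 1*4 = 3 - 4 = -1)
k(n) = 8 + 2*n (k(n) = 2*(4 + n) = 8 + 2*n)
d(s) = 1 + 2/(5 + s) (d(s) = 2/(5 + s) + 1 = 1 + 2/(5 + s))
d(-7)*(k(z(2)) + 115) = ((7 - 7)/(5 - 7))*((8 + 2*(-1)) + 115) = (0/(-2))*((8 - 2) + 115) = (-½*0)*(6 + 115) = 0*121 = 0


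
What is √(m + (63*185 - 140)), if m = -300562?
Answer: I*√289047 ≈ 537.63*I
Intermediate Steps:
√(m + (63*185 - 140)) = √(-300562 + (63*185 - 140)) = √(-300562 + (11655 - 140)) = √(-300562 + 11515) = √(-289047) = I*√289047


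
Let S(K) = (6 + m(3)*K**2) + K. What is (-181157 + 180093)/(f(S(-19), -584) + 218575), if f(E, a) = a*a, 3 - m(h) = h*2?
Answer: -1064/559631 ≈ -0.0019013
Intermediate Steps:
m(h) = 3 - 2*h (m(h) = 3 - h*2 = 3 - 2*h)
S(K) = 6 + K - 3*K**2 (S(K) = (6 + (3 - 2*3)*K**2) + K = (6 + (3 - 6)*K**2) + K = (6 - 3*K**2) + K = 6 + K - 3*K**2)
f(E, a) = a**2
(-181157 + 180093)/(f(S(-19), -584) + 218575) = (-181157 + 180093)/((-584)**2 + 218575) = -1064/(341056 + 218575) = -1064/559631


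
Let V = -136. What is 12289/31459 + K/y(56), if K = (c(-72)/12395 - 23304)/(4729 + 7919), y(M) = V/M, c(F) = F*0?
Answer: 323923974/281841181 ≈ 1.1493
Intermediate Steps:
c(F) = 0
y(M) = -136/M
K = -971/527 (K = (0/12395 - 23304)/(4729 + 7919) = (0*(1/12395) - 23304)/12648 = (0 - 23304)*(1/12648) = -23304*1/12648 = -971/527 ≈ -1.8425)
12289/31459 + K/y(56) = 12289/31459 - 971/(527*((-136/56))) = 12289*(1/31459) - 971/(527*((-136*1/56))) = 12289/31459 - 971/(527*(-17/7)) = 12289/31459 - 971/527*(-7/17) = 12289/31459 + 6797/8959 = 323923974/281841181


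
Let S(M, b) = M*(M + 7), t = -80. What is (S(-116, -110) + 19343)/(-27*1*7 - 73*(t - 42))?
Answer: 31987/8717 ≈ 3.6695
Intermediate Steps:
S(M, b) = M*(7 + M)
(S(-116, -110) + 19343)/(-27*1*7 - 73*(t - 42)) = (-116*(7 - 116) + 19343)/(-27*1*7 - 73*(-80 - 42)) = (-116*(-109) + 19343)/(-27*7 - 73*(-122)) = (12644 + 19343)/(-189 + 8906) = 31987/8717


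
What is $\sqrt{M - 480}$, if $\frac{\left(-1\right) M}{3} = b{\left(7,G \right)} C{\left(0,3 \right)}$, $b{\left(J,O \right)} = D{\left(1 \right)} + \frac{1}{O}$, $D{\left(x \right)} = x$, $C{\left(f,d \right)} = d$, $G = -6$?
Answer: $\frac{5 i \sqrt{78}}{2} \approx 22.079 i$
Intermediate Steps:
$b{\left(J,O \right)} = 1 + \frac{1}{O}$
$M = - \frac{15}{2}$ ($M = - 3 \frac{1 - 6}{-6} \cdot 3 = - 3 \left(- \frac{1}{6}\right) \left(-5\right) 3 = - 3 \cdot \frac{5}{6} \cdot 3 = \left(-3\right) \frac{5}{2} = - \frac{15}{2} \approx -7.5$)
$\sqrt{M - 480} = \sqrt{- \frac{15}{2} - 480} = \sqrt{- \frac{975}{2}} = \frac{5 i \sqrt{78}}{2}$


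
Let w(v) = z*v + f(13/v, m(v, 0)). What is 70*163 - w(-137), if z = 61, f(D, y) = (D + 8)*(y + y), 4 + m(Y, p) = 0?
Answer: 2716743/137 ≈ 19830.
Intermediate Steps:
m(Y, p) = -4 (m(Y, p) = -4 + 0 = -4)
f(D, y) = 2*y*(8 + D) (f(D, y) = (8 + D)*(2*y) = 2*y*(8 + D))
w(v) = -64 - 104/v + 61*v (w(v) = 61*v + 2*(-4)*(8 + 13/v) = 61*v + (-64 - 104/v) = -64 - 104/v + 61*v)
70*163 - w(-137) = 70*163 - (-64 - 104/(-137) + 61*(-137)) = 11410 - (-64 - 104*(-1/137) - 8357) = 11410 - (-64 + 104/137 - 8357) = 11410 - 1*(-1153573/137) = 11410 + 1153573/137 = 2716743/137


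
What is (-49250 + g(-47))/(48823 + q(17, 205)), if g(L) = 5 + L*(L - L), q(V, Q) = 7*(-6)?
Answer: -49245/48781 ≈ -1.0095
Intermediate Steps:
q(V, Q) = -42
g(L) = 5 (g(L) = 5 + L*0 = 5 + 0 = 5)
(-49250 + g(-47))/(48823 + q(17, 205)) = (-49250 + 5)/(48823 - 42) = -49245/48781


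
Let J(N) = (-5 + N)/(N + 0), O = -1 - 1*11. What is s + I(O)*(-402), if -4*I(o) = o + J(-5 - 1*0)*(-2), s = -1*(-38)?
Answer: -1570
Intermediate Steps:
O = -12 (O = -1 - 11 = -12)
J(N) = (-5 + N)/N
s = 38
I(o) = 1 - o/4 (I(o) = -(o + ((-5 + (-5 - 1*0))/(-5 - 1*0))*(-2))/4 = -(o + ((-5 + (-5 + 0))/(-5 + 0))*(-2))/4 = -(o + ((-5 - 5)/(-5))*(-2))/4 = -(o - ⅕*(-10)*(-2))/4 = -(o + 2*(-2))/4 = -(o - 4)/4 = -(-4 + o)/4 = 1 - o/4)
s + I(O)*(-402) = 38 + (1 - ¼*(-12))*(-402) = 38 + (1 + 3)*(-402) = 38 + 4*(-402) = 38 - 1608 = -1570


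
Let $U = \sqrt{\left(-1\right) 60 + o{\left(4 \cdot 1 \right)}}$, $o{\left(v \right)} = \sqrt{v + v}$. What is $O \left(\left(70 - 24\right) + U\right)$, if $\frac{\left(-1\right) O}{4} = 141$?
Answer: $-25944 - 564 i \sqrt{60 - 2 \sqrt{2}} \approx -25944.0 - 4264.5 i$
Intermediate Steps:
$O = -564$ ($O = \left(-4\right) 141 = -564$)
$o{\left(v \right)} = \sqrt{2} \sqrt{v}$ ($o{\left(v \right)} = \sqrt{2 v} = \sqrt{2} \sqrt{v}$)
$U = \sqrt{-60 + 2 \sqrt{2}}$ ($U = \sqrt{\left(-1\right) 60 + \sqrt{2} \sqrt{4 \cdot 1}} = \sqrt{-60 + \sqrt{2} \sqrt{4}} = \sqrt{-60 + \sqrt{2} \cdot 2} = \sqrt{-60 + 2 \sqrt{2}} \approx 7.5612 i$)
$O \left(\left(70 - 24\right) + U\right) = - 564 \left(\left(70 - 24\right) + \sqrt{-60 + 2 \sqrt{2}}\right) = - 564 \left(46 + \sqrt{-60 + 2 \sqrt{2}}\right) = -25944 - 564 \sqrt{-60 + 2 \sqrt{2}}$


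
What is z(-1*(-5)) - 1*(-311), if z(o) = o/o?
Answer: 312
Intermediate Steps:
z(o) = 1
z(-1*(-5)) - 1*(-311) = 1 - 1*(-311) = 1 + 311 = 312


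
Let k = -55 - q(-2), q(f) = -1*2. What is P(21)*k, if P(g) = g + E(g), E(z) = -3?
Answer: -954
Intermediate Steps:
q(f) = -2
P(g) = -3 + g (P(g) = g - 3 = -3 + g)
k = -53 (k = -55 - 1*(-2) = -55 + 2 = -53)
P(21)*k = (-3 + 21)*(-53) = 18*(-53) = -954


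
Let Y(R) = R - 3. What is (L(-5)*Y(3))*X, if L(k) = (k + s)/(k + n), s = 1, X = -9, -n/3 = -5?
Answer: 0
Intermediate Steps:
n = 15 (n = -3*(-5) = 15)
L(k) = (1 + k)/(15 + k) (L(k) = (k + 1)/(k + 15) = (1 + k)/(15 + k))
Y(R) = -3 + R
(L(-5)*Y(3))*X = (((1 - 5)/(15 - 5))*(-3 + 3))*(-9) = ((-4/10)*0)*(-9) = (((⅒)*(-4))*0)*(-9) = -⅖*0*(-9) = 0*(-9) = 0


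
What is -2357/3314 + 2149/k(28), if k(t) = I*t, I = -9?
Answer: -551125/59652 ≈ -9.2390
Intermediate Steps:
k(t) = -9*t
-2357/3314 + 2149/k(28) = -2357/3314 + 2149/((-9*28)) = -2357*1/3314 + 2149/(-252) = -2357/3314 + 2149*(-1/252) = -2357/3314 - 307/36 = -551125/59652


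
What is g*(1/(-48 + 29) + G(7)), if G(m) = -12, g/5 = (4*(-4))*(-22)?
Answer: -403040/19 ≈ -21213.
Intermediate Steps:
g = 1760 (g = 5*((4*(-4))*(-22)) = 5*(-16*(-22)) = 5*352 = 1760)
g*(1/(-48 + 29) + G(7)) = 1760*(1/(-48 + 29) - 12) = 1760*(1/(-19) - 12) = 1760*(-1/19 - 12) = 1760*(-229/19) = -403040/19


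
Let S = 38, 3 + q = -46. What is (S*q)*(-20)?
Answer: 37240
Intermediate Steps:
q = -49 (q = -3 - 46 = -49)
(S*q)*(-20) = (38*(-49))*(-20) = -1862*(-20) = 37240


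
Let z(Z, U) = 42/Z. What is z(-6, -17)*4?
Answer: -28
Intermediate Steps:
z(-6, -17)*4 = (42/(-6))*4 = (42*(-⅙))*4 = -7*4 = -28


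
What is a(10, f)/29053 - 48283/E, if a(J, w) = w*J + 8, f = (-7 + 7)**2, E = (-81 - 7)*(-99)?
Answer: -1402696303/253109736 ≈ -5.5418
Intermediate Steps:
E = 8712 (E = -88*(-99) = 8712)
f = 0 (f = 0**2 = 0)
a(J, w) = 8 + J*w (a(J, w) = J*w + 8 = 8 + J*w)
a(10, f)/29053 - 48283/E = (8 + 10*0)/29053 - 48283/8712 = (8 + 0)*(1/29053) - 48283*1/8712 = 8*(1/29053) - 48283/8712 = 8/29053 - 48283/8712 = -1402696303/253109736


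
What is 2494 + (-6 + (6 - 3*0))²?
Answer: 2494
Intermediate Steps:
2494 + (-6 + (6 - 3*0))² = 2494 + (-6 + (6 + 0))² = 2494 + (-6 + 6)² = 2494 + 0² = 2494 + 0 = 2494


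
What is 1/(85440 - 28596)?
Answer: 1/56844 ≈ 1.7592e-5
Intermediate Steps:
1/(85440 - 28596) = 1/56844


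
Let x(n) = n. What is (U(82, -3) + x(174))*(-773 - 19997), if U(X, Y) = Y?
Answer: -3551670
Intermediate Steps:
(U(82, -3) + x(174))*(-773 - 19997) = (-3 + 174)*(-773 - 19997) = 171*(-20770) = -3551670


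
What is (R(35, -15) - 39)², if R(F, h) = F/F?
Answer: 1444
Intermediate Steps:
R(F, h) = 1
(R(35, -15) - 39)² = (1 - 39)² = (-38)² = 1444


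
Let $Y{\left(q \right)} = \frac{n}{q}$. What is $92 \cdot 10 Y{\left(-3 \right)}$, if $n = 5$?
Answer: $- \frac{4600}{3} \approx -1533.3$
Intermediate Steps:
$Y{\left(q \right)} = \frac{5}{q}$
$92 \cdot 10 Y{\left(-3 \right)} = 92 \cdot 10 \frac{5}{-3} = 920 \cdot 5 \left(- \frac{1}{3}\right) = 920 \left(- \frac{5}{3}\right) = - \frac{4600}{3}$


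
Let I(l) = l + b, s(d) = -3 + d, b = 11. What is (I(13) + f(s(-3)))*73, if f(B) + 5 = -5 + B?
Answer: 584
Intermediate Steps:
I(l) = 11 + l (I(l) = l + 11 = 11 + l)
f(B) = -10 + B (f(B) = -5 + (-5 + B) = -10 + B)
(I(13) + f(s(-3)))*73 = ((11 + 13) + (-10 + (-3 - 3)))*73 = (24 + (-10 - 6))*73 = (24 - 16)*73 = 8*73 = 584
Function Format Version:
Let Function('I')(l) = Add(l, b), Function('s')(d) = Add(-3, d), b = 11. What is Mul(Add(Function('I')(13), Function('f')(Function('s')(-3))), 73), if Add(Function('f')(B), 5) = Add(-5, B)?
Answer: 584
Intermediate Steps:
Function('I')(l) = Add(11, l) (Function('I')(l) = Add(l, 11) = Add(11, l))
Function('f')(B) = Add(-10, B) (Function('f')(B) = Add(-5, Add(-5, B)) = Add(-10, B))
Mul(Add(Function('I')(13), Function('f')(Function('s')(-3))), 73) = Mul(Add(Add(11, 13), Add(-10, Add(-3, -3))), 73) = Mul(Add(24, Add(-10, -6)), 73) = Mul(Add(24, -16), 73) = Mul(8, 73) = 584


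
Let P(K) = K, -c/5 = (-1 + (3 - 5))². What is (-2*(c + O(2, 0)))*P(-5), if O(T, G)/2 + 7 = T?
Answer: -550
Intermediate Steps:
O(T, G) = -14 + 2*T
c = -45 (c = -5*(-1 + (3 - 5))² = -5*(-1 - 2)² = -5*(-3)² = -5*9 = -45)
(-2*(c + O(2, 0)))*P(-5) = -2*(-45 + (-14 + 2*2))*(-5) = -2*(-45 + (-14 + 4))*(-5) = -2*(-45 - 10)*(-5) = -2*(-55)*(-5) = 110*(-5) = -550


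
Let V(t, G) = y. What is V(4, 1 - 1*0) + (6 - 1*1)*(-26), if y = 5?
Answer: -125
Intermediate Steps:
V(t, G) = 5
V(4, 1 - 1*0) + (6 - 1*1)*(-26) = 5 + (6 - 1*1)*(-26) = 5 + (6 - 1)*(-26) = 5 + 5*(-26) = 5 - 130 = -125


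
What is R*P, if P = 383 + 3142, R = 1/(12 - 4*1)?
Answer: 3525/8 ≈ 440.63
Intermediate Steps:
R = 1/8 (R = 1/(12 - 4) = 1/8 ≈ 0.12500)
P = 3525
R*P = (1/8)*3525 = 3525/8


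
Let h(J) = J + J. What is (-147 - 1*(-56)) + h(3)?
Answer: -85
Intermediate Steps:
h(J) = 2*J
(-147 - 1*(-56)) + h(3) = (-147 - 1*(-56)) + 2*3 = (-147 + 56) + 6 = -91 + 6 = -85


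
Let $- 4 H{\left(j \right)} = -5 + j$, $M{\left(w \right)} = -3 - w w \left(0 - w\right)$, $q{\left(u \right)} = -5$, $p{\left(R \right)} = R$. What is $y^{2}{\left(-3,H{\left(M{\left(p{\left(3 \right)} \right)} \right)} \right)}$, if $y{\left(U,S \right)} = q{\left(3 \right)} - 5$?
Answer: $100$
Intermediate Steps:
$M{\left(w \right)} = -3 + w^{3}$ ($M{\left(w \right)} = -3 - w^{2} \left(- w\right) = -3 - - w^{3} = -3 + w^{3}$)
$H{\left(j \right)} = \frac{5}{4} - \frac{j}{4}$ ($H{\left(j \right)} = - \frac{-5 + j}{4} = \frac{5}{4} - \frac{j}{4}$)
$y{\left(U,S \right)} = -10$ ($y{\left(U,S \right)} = -5 - 5 = -10$)
$y^{2}{\left(-3,H{\left(M{\left(p{\left(3 \right)} \right)} \right)} \right)} = \left(-10\right)^{2} = 100$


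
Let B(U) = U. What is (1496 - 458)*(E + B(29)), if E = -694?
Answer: -690270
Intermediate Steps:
(1496 - 458)*(E + B(29)) = (1496 - 458)*(-694 + 29) = 1038*(-665) = -690270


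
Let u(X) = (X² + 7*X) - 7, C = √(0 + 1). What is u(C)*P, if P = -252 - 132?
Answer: -384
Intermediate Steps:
C = 1 (C = √1 = 1)
u(X) = -7 + X² + 7*X
P = -384
u(C)*P = (-7 + 1² + 7*1)*(-384) = (-7 + 1 + 7)*(-384) = 1*(-384) = -384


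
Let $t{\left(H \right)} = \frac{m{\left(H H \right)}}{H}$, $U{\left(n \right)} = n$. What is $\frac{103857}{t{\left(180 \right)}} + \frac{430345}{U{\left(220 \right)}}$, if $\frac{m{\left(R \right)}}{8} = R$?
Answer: $\frac{10709089}{5280} \approx 2028.2$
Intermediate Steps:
$m{\left(R \right)} = 8 R$
$t{\left(H \right)} = 8 H$ ($t{\left(H \right)} = \frac{8 H H}{H} = \frac{8 H^{2}}{H} = 8 H$)
$\frac{103857}{t{\left(180 \right)}} + \frac{430345}{U{\left(220 \right)}} = \frac{103857}{8 \cdot 180} + \frac{430345}{220} = \frac{103857}{1440} + 430345 \cdot \frac{1}{220} = 103857 \cdot \frac{1}{1440} + \frac{86069}{44} = \frac{34619}{480} + \frac{86069}{44} = \frac{10709089}{5280}$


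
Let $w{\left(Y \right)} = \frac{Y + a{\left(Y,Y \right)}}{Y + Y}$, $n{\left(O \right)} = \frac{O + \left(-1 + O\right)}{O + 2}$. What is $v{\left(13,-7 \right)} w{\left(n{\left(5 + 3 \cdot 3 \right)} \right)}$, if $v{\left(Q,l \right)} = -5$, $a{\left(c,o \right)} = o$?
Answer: $-5$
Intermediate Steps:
$n{\left(O \right)} = \frac{-1 + 2 O}{2 + O}$
$w{\left(Y \right)} = 1$ ($w{\left(Y \right)} = \frac{Y + Y}{Y + Y} = \frac{2 Y}{2 Y} = 2 Y \frac{1}{2 Y} = 1$)
$v{\left(13,-7 \right)} w{\left(n{\left(5 + 3 \cdot 3 \right)} \right)} = \left(-5\right) 1 = -5$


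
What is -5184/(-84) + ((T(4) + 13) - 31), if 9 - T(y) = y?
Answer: 341/7 ≈ 48.714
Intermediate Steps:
T(y) = 9 - y
-5184/(-84) + ((T(4) + 13) - 31) = -5184/(-84) + (((9 - 1*4) + 13) - 31) = -5184*(-1)/84 + (((9 - 4) + 13) - 31) = -36*(-12/7) + ((5 + 13) - 31) = 432/7 + (18 - 31) = 432/7 - 13 = 341/7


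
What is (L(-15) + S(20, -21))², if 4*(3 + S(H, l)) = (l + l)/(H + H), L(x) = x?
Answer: 2134521/6400 ≈ 333.52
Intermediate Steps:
S(H, l) = -3 + l/(4*H) (S(H, l) = -3 + ((l + l)/(H + H))/4 = -3 + ((2*l)/((2*H)))/4 = -3 + ((2*l)*(1/(2*H)))/4 = -3 + (l/H)/4 = -3 + l/(4*H))
(L(-15) + S(20, -21))² = (-15 + (-3 + (¼)*(-21)/20))² = (-15 + (-3 + (¼)*(-21)*(1/20)))² = (-15 + (-3 - 21/80))² = (-15 - 261/80)² = (-1461/80)² = 2134521/6400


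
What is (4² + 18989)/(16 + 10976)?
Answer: 6335/3664 ≈ 1.7290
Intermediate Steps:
(4² + 18989)/(16 + 10976) = (16 + 18989)/10992 = 19005*(1/10992) = 6335/3664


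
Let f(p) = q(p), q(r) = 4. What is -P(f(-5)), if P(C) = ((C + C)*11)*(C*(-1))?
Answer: 352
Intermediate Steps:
f(p) = 4
P(C) = -22*C**2 (P(C) = ((2*C)*11)*(-C) = (22*C)*(-C) = -22*C**2)
-P(f(-5)) = -(-22)*4**2 = -(-22)*16 = -1*(-352) = 352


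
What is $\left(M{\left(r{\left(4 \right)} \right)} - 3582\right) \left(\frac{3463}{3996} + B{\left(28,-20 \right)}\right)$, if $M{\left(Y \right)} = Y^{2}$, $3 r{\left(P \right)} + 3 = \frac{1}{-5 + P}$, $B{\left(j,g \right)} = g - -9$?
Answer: $\frac{652382723}{17982} \approx 36280.0$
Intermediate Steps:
$B{\left(j,g \right)} = 9 + g$ ($B{\left(j,g \right)} = g + 9 = 9 + g$)
$r{\left(P \right)} = -1 + \frac{1}{3 \left(-5 + P\right)}$
$\left(M{\left(r{\left(4 \right)} \right)} - 3582\right) \left(\frac{3463}{3996} + B{\left(28,-20 \right)}\right) = \left(\left(\frac{\frac{16}{3} - 4}{-5 + 4}\right)^{2} - 3582\right) \left(\frac{3463}{3996} + \left(9 - 20\right)\right) = \left(\left(\frac{\frac{16}{3} - 4}{-1}\right)^{2} - 3582\right) \left(3463 \cdot \frac{1}{3996} - 11\right) = \left(\left(\left(-1\right) \frac{4}{3}\right)^{2} - 3582\right) \left(\frac{3463}{3996} - 11\right) = \left(\left(- \frac{4}{3}\right)^{2} - 3582\right) \left(- \frac{40493}{3996}\right) = \left(\frac{16}{9} - 3582\right) \left(- \frac{40493}{3996}\right) = \left(- \frac{32222}{9}\right) \left(- \frac{40493}{3996}\right) = \frac{652382723}{17982}$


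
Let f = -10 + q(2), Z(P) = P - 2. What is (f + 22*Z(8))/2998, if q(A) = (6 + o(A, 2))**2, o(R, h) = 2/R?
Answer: 171/2998 ≈ 0.057038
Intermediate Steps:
Z(P) = -2 + P
q(A) = (6 + 2/A)**2
f = 39 (f = -10 + (6 + 2/2)**2 = -10 + (6 + 2*(1/2))**2 = -10 + (6 + 1)**2 = -10 + 7**2 = -10 + 49 = 39)
(f + 22*Z(8))/2998 = (39 + 22*(-2 + 8))/2998 = (39 + 22*6)*(1/2998) = (39 + 132)*(1/2998) = 171*(1/2998) = 171/2998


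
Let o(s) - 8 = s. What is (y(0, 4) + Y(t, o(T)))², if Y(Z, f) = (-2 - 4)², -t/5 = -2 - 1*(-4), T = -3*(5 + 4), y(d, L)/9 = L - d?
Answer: 5184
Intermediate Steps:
y(d, L) = -9*d + 9*L (y(d, L) = 9*(L - d) = -9*d + 9*L)
T = -27 (T = -3*9 = -27)
o(s) = 8 + s
t = -10 (t = -5*(-2 - 1*(-4)) = -5*(-2 + 4) = -5*2 = -10)
Y(Z, f) = 36 (Y(Z, f) = (-6)² = 36)
(y(0, 4) + Y(t, o(T)))² = ((-9*0 + 9*4) + 36)² = ((0 + 36) + 36)² = (36 + 36)² = 72² = 5184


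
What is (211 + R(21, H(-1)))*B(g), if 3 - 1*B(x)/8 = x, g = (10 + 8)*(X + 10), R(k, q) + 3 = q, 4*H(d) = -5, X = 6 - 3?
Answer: -382074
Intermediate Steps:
X = 3
H(d) = -5/4 (H(d) = (¼)*(-5) = -5/4)
R(k, q) = -3 + q
g = 234 (g = (10 + 8)*(3 + 10) = 18*13 = 234)
B(x) = 24 - 8*x
(211 + R(21, H(-1)))*B(g) = (211 + (-3 - 5/4))*(24 - 8*234) = (211 - 17/4)*(24 - 1872) = (827/4)*(-1848) = -382074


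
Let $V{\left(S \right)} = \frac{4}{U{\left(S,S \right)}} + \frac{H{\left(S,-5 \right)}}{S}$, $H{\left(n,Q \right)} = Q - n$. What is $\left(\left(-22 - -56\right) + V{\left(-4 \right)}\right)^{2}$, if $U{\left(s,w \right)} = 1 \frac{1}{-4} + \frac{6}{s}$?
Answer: $\frac{801025}{784} \approx 1021.7$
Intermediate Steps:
$U{\left(s,w \right)} = - \frac{1}{4} + \frac{6}{s}$ ($U{\left(s,w \right)} = 1 \left(- \frac{1}{4}\right) + \frac{6}{s} = - \frac{1}{4} + \frac{6}{s}$)
$V{\left(S \right)} = \frac{-5 - S}{S} + \frac{16 S}{24 - S}$ ($V{\left(S \right)} = \frac{4}{\frac{1}{4} \frac{1}{S} \left(24 - S\right)} + \frac{-5 - S}{S} = 4 \frac{4 S}{24 - S} + \frac{-5 - S}{S} = \frac{16 S}{24 - S} + \frac{-5 - S}{S} = \frac{-5 - S}{S} + \frac{16 S}{24 - S}$)
$\left(\left(-22 - -56\right) + V{\left(-4 \right)}\right)^{2} = \left(\left(-22 - -56\right) + \frac{120 - 17 \left(-4\right)^{2} + 19 \left(-4\right)}{\left(-4\right) \left(-24 - 4\right)}\right)^{2} = \left(\left(-22 + 56\right) - \frac{120 - 272 - 76}{4 \left(-28\right)}\right)^{2} = \left(34 - - \frac{120 - 272 - 76}{112}\right)^{2} = \left(34 - \left(- \frac{1}{112}\right) \left(-228\right)\right)^{2} = \left(34 - \frac{57}{28}\right)^{2} = \left(\frac{895}{28}\right)^{2} = \frac{801025}{784}$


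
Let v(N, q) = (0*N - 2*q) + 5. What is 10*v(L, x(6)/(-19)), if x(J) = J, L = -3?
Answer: 1070/19 ≈ 56.316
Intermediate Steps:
v(N, q) = 5 - 2*q (v(N, q) = (0 - 2*q) + 5 = -2*q + 5 = 5 - 2*q)
10*v(L, x(6)/(-19)) = 10*(5 - 12/(-19)) = 10*(5 - 12*(-1)/19) = 10*(5 - 2*(-6/19)) = 10*(5 + 12/19) = 10*(107/19) = 1070/19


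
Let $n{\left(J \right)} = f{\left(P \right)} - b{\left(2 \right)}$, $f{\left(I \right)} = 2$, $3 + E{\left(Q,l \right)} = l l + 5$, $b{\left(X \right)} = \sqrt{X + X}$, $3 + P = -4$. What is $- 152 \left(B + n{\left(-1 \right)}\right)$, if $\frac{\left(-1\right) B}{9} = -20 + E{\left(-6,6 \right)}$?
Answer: $24624$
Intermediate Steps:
$P = -7$ ($P = -3 - 4 = -7$)
$b{\left(X \right)} = \sqrt{2} \sqrt{X}$ ($b{\left(X \right)} = \sqrt{2 X} = \sqrt{2} \sqrt{X}$)
$E{\left(Q,l \right)} = 2 + l^{2}$ ($E{\left(Q,l \right)} = -3 + \left(l l + 5\right) = -3 + \left(l^{2} + 5\right) = -3 + \left(5 + l^{2}\right) = 2 + l^{2}$)
$n{\left(J \right)} = 0$ ($n{\left(J \right)} = 2 - \sqrt{2} \sqrt{2} = 2 - 2 = 0$)
$B = -162$ ($B = - 9 \left(-20 + \left(2 + 6^{2}\right)\right) = - 9 \left(-20 + \left(2 + 36\right)\right) = - 9 \left(-20 + 38\right) = \left(-9\right) 18 = -162$)
$- 152 \left(B + n{\left(-1 \right)}\right) = - 152 \left(-162 + 0\right) = \left(-152\right) \left(-162\right) = 24624$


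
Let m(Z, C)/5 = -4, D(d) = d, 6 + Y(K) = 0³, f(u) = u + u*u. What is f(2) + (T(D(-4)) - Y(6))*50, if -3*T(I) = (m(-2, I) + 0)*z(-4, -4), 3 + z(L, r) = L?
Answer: -6082/3 ≈ -2027.3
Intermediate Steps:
f(u) = u + u²
Y(K) = -6 (Y(K) = -6 + 0³ = -6 + 0 = -6)
z(L, r) = -3 + L
m(Z, C) = -20 (m(Z, C) = 5*(-4) = -20)
T(I) = -140/3 (T(I) = -(-20 + 0)*(-3 - 4)/3 = -(-20)*(-7)/3 = -⅓*140 = -140/3)
f(2) + (T(D(-4)) - Y(6))*50 = 2*(1 + 2) + (-140/3 - 1*(-6))*50 = 2*3 + (-140/3 + 6)*50 = 6 - 122/3*50 = 6 - 6100/3 = -6082/3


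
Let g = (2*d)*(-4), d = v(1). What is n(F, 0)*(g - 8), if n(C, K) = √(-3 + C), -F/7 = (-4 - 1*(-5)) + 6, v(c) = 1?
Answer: -32*I*√13 ≈ -115.38*I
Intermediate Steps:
F = -49 (F = -7*((-4 - 1*(-5)) + 6) = -7*((-4 + 5) + 6) = -7*(1 + 6) = -7*7 = -49)
d = 1
g = -8 (g = (2*1)*(-4) = 2*(-4) = -8)
n(F, 0)*(g - 8) = √(-3 - 49)*(-8 - 8) = √(-52)*(-16) = (2*I*√13)*(-16) = -32*I*√13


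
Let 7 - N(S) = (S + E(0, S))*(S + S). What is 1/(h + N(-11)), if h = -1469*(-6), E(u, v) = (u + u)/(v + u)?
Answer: 1/8579 ≈ 0.00011656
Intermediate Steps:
E(u, v) = 2*u/(u + v) (E(u, v) = (2*u)/(u + v) = 2*u/(u + v))
h = 8814
N(S) = 7 - 2*S² (N(S) = 7 - (S + 2*0/(0 + S))*(S + S) = 7 - (S + 2*0/S)*2*S = 7 - (S + 0)*2*S = 7 - S*2*S = 7 - 2*S²)
1/(h + N(-11)) = 1/(8814 + (7 - 2*(-11)²)) = 1/(8814 + (7 - 2*121)) = 1/(8814 + (7 - 242)) = 1/(8814 - 235) = 1/8579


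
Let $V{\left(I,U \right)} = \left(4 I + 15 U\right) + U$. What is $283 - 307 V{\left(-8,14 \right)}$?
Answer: $-58661$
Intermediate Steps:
$V{\left(I,U \right)} = 4 I + 16 U$
$283 - 307 V{\left(-8,14 \right)} = 283 - 307 \left(4 \left(-8\right) + 16 \cdot 14\right) = 283 - 307 \left(-32 + 224\right) = 283 - 58944 = -58661$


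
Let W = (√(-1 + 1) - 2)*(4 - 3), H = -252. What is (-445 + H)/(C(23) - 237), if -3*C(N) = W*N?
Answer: 2091/665 ≈ 3.1444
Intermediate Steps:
W = -2 (W = (√0 - 2)*1 = (0 - 2)*1 = -2*1 = -2)
C(N) = 2*N/3 (C(N) = -(-2)*N/3 = 2*N/3)
(-445 + H)/(C(23) - 237) = (-445 - 252)/((⅔)*23 - 237) = -697/(46/3 - 237) = -697/(-665/3) = -697*(-3/665) = 2091/665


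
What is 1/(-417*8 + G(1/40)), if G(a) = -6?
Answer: -1/3342 ≈ -0.00029922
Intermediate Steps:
1/(-417*8 + G(1/40)) = 1/(-417*8 - 6) = 1/(-3336 - 6) = 1/(-3342) = -1/3342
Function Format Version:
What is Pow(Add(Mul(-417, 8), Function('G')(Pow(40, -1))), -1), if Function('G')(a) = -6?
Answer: Rational(-1, 3342) ≈ -0.00029922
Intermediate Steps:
Pow(Add(Mul(-417, 8), Function('G')(Pow(40, -1))), -1) = Pow(Add(Mul(-417, 8), -6), -1) = Pow(Add(-3336, -6), -1) = Pow(-3342, -1) = Rational(-1, 3342)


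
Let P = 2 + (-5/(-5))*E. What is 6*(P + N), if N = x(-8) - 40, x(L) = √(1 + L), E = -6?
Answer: -264 + 6*I*√7 ≈ -264.0 + 15.875*I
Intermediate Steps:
N = -40 + I*√7 (N = √(1 - 8) - 40 = √(-7) - 40 = I*√7 - 40 = -40 + I*√7 ≈ -40.0 + 2.6458*I)
P = -4 (P = 2 - 5/(-5)*(-6) = 2 - 5*(-⅕)*(-6) = 2 + 1*(-6) = 2 - 6 = -4)
6*(P + N) = 6*(-4 + (-40 + I*√7)) = 6*(-44 + I*√7) = -264 + 6*I*√7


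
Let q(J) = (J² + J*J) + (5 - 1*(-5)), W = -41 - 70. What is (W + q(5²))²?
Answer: 1320201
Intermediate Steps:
W = -111
q(J) = 10 + 2*J² (q(J) = (J² + J²) + (5 + 5) = 2*J² + 10 = 10 + 2*J²)
(W + q(5²))² = (-111 + (10 + 2*(5²)²))² = (-111 + (10 + 2*25²))² = (-111 + (10 + 2*625))² = (-111 + (10 + 1250))² = (-111 + 1260)² = 1149² = 1320201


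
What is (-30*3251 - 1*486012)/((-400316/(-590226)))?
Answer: -723574917/841 ≈ -8.6037e+5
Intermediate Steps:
(-30*3251 - 1*486012)/((-400316/(-590226))) = (-97530 - 486012)/((-400316*(-1/590226))) = -583542/28594/42159 = -583542*42159/28594 = -723574917/841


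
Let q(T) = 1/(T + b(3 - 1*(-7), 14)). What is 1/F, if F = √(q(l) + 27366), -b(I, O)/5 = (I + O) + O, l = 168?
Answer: √13245122/602051 ≈ 0.0060450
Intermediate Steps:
b(I, O) = -10*O - 5*I (b(I, O) = -5*((I + O) + O) = -5*(I + 2*O) = -10*O - 5*I)
q(T) = 1/(-190 + T) (q(T) = 1/(T + (-10*14 - 5*(3 - 1*(-7)))) = 1/(T + (-140 - 5*(3 + 7))) = 1/(T + (-140 - 5*10)) = 1/(T + (-140 - 50)) = 1/(T - 190) = 1/(-190 + T))
F = √13245122/22 (F = √(1/(-190 + 168) + 27366) = √(1/(-22) + 27366) = √(-1/22 + 27366) = √(602051/22) = √13245122/22 ≈ 165.43)
1/F = 1/(√13245122/22) = √13245122/602051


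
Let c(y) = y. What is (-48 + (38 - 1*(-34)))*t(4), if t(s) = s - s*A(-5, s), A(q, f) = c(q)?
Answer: 576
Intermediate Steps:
A(q, f) = q
t(s) = 6*s (t(s) = s - s*(-5) = s - (-5)*s = s + 5*s = 6*s)
(-48 + (38 - 1*(-34)))*t(4) = (-48 + (38 - 1*(-34)))*(6*4) = (-48 + (38 + 34))*24 = (-48 + 72)*24 = 24*24 = 576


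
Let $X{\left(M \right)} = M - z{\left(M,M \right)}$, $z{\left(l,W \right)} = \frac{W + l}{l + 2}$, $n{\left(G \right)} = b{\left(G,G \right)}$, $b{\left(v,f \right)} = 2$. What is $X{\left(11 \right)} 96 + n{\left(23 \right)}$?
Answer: $\frac{11642}{13} \approx 895.54$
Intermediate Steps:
$n{\left(G \right)} = 2$
$z{\left(l,W \right)} = \frac{W + l}{2 + l}$
$X{\left(M \right)} = M - \frac{2 M}{2 + M}$ ($X{\left(M \right)} = M - \frac{M + M}{2 + M} = M - \frac{2 M}{2 + M}$)
$X{\left(11 \right)} 96 + n{\left(23 \right)} = \frac{11^{2}}{2 + 11} \cdot 96 + 2 = \frac{121}{13} \cdot 96 + 2 = \frac{11616}{13} + 2 = \frac{11642}{13}$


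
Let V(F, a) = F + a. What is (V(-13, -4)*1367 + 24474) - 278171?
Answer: -276936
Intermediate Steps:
(V(-13, -4)*1367 + 24474) - 278171 = ((-13 - 4)*1367 + 24474) - 278171 = (-17*1367 + 24474) - 278171 = (-23239 + 24474) - 278171 = 1235 - 278171 = -276936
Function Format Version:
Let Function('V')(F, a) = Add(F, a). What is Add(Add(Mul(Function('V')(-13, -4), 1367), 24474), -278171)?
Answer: -276936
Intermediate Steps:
Add(Add(Mul(Function('V')(-13, -4), 1367), 24474), -278171) = Add(Add(Mul(Add(-13, -4), 1367), 24474), -278171) = Add(Add(Mul(-17, 1367), 24474), -278171) = Add(Add(-23239, 24474), -278171) = Add(1235, -278171) = -276936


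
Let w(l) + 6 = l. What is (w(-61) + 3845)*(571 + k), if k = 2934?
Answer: 13241890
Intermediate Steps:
w(l) = -6 + l
(w(-61) + 3845)*(571 + k) = ((-6 - 61) + 3845)*(571 + 2934) = (-67 + 3845)*3505 = 3778*3505 = 13241890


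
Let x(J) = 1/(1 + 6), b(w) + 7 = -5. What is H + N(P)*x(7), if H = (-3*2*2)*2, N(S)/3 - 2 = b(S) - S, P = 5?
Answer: -213/7 ≈ -30.429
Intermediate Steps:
b(w) = -12 (b(w) = -7 - 5 = -12)
x(J) = 1/7
N(S) = -30 - 3*S (N(S) = 6 + 3*(-12 - S) = 6 + (-36 - 3*S) = -30 - 3*S)
H = -24 (H = -6*2*2 = -12*2 = -24)
H + N(P)*x(7) = -24 + (-30 - 3*5)*(1/7) = -24 + (-30 - 15)*(1/7) = -24 - 45*1/7 = -24 - 45/7 = -213/7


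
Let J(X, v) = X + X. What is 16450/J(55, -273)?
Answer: 1645/11 ≈ 149.55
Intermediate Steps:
J(X, v) = 2*X
16450/J(55, -273) = 16450/((2*55)) = 16450/110 = 16450*(1/110) = 1645/11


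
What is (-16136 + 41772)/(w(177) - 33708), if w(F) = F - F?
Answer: -6409/8427 ≈ -0.76053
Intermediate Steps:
w(F) = 0
(-16136 + 41772)/(w(177) - 33708) = (-16136 + 41772)/(0 - 33708) = 25636/(-33708) = 25636*(-1/33708) = -6409/8427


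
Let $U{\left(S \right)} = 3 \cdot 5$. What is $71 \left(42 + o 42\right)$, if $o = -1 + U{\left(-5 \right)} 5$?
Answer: $223650$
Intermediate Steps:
$U{\left(S \right)} = 15$
$o = 74$ ($o = -1 + 15 \cdot 5 = -1 + 75 = 74$)
$71 \left(42 + o 42\right) = 71 \left(42 + 74 \cdot 42\right) = 71 \left(42 + 3108\right) = 71 \cdot 3150 = 223650$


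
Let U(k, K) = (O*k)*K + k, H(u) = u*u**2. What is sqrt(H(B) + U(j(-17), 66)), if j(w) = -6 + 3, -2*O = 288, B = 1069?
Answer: sqrt(1221640018) ≈ 34952.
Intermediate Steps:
H(u) = u**3
O = -144 (O = -1/2*288 = -144)
j(w) = -3
U(k, K) = k - 144*K*k (U(k, K) = (-144*k)*K + k = -144*K*k + k = k - 144*K*k)
sqrt(H(B) + U(j(-17), 66)) = sqrt(1069**3 - 3*(1 - 144*66)) = sqrt(1221611509 - 3*(1 - 9504)) = sqrt(1221611509 - 3*(-9503)) = sqrt(1221611509 + 28509) = sqrt(1221640018)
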